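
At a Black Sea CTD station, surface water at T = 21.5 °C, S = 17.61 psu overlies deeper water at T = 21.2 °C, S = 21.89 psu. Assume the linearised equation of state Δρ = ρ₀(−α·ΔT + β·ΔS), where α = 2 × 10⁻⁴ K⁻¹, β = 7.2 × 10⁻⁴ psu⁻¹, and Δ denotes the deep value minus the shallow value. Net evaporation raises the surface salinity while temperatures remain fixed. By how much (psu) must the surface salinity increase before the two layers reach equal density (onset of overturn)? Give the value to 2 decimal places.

Neutral buoyancy requires −α(T_deep − T_surf) + β(S_deep − S_surf′) = 0.
S_surf′ = S_deep − (α/β)·ΔT = 21.89 − (2 × 10⁻⁴/7.2 × 10⁻⁴)·(-0.3) = 21.9733 psu.
Increase required: 21.9733 − 17.61 = 4.3633 psu.

4.36 psu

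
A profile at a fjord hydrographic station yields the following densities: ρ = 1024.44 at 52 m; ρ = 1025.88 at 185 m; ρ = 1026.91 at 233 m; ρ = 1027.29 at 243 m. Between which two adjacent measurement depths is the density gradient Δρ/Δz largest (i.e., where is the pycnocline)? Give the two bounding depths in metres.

Compute the density gradient over each adjacent pair:
  52–185 m: Δρ/Δz = 1.44/133 = 0.011 kg m⁻⁴
  185–233 m: Δρ/Δz = 1.03/48 = 0.021 kg m⁻⁴
  233–243 m: Δρ/Δz = 0.38/10 = 0.038 kg m⁻⁴
The largest gradient is in the 233–243 m interval — the pycnocline.

233–243 m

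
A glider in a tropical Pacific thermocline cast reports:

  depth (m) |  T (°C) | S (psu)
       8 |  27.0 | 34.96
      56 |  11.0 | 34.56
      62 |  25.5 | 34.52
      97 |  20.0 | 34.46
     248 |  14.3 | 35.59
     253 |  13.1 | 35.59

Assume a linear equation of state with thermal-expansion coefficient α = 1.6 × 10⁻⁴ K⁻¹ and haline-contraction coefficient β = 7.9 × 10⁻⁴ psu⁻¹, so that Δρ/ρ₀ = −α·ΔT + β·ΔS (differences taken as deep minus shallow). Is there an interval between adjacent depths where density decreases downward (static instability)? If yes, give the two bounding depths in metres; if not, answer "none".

Evaluate Δρ/ρ₀ = −αΔT + βΔS across each adjacent pair:
  8–56 m: −αΔT+βΔS = −(1.6 × 10⁻⁴)(-16.0)+(7.9 × 10⁻⁴)(-0.40) = 2.2 × 10⁻³ → stable
  56–62 m: −αΔT+βΔS = −(1.6 × 10⁻⁴)(+14.5)+(7.9 × 10⁻⁴)(-0.04) = -2.4 × 10⁻³ → UNSTABLE
  62–97 m: −αΔT+βΔS = −(1.6 × 10⁻⁴)(-5.5)+(7.9 × 10⁻⁴)(-0.06) = 8.3 × 10⁻⁴ → stable
  97–248 m: −αΔT+βΔS = −(1.6 × 10⁻⁴)(-5.7)+(7.9 × 10⁻⁴)(+1.13) = 1.8 × 10⁻³ → stable
  248–253 m: −αΔT+βΔS = −(1.6 × 10⁻⁴)(-1.2)+(7.9 × 10⁻⁴)(+0.00) = 1.9 × 10⁻⁴ → stable
The 56–62 m interval has Δρ < 0: lighter water underlies denser water.

56–62 m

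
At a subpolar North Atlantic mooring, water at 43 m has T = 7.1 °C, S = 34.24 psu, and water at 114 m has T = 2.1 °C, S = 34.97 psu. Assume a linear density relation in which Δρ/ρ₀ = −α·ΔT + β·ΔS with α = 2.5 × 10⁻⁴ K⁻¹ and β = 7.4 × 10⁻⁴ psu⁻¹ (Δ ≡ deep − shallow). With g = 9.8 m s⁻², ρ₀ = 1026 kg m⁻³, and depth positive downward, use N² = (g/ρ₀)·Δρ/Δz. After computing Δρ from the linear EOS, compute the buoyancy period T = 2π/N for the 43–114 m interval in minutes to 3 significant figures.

6.66 min

ΔT = -5.0 K, ΔS = +0.73 psu (deep − shallow).
Δρ/ρ₀ = −αΔT + βΔS = 1.25 × 10⁻³ + 5.402 × 10⁻⁴ = 1.7902 × 10⁻³, so Δρ ≈ 1.837 kg m⁻³.
N² = (g/ρ₀)·Δρ/Δz = g·(Δρ/ρ₀)/Δz = 9.8 × 1.7902 × 10⁻³ / 71 = 2.4710 × 10⁻⁴ s⁻².
N = √(2.4710 × 10⁻⁴) = 0.015719 rad s⁻¹ → T = 2π/N = 399.72 s = 6.6620 min ≈ 6.66 min.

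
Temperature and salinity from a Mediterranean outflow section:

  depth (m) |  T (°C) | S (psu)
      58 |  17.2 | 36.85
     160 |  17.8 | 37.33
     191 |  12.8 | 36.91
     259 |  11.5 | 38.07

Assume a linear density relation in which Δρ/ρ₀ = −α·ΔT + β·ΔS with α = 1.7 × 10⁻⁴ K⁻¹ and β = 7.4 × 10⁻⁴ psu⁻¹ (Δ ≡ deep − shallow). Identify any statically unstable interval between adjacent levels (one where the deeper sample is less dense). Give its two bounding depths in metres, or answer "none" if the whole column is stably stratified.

Evaluate Δρ/ρ₀ = −αΔT + βΔS across each adjacent pair:
  58–160 m: −αΔT+βΔS = −(1.7 × 10⁻⁴)(+0.6)+(7.4 × 10⁻⁴)(+0.48) = 2.5 × 10⁻⁴ → stable
  160–191 m: −αΔT+βΔS = −(1.7 × 10⁻⁴)(-5.0)+(7.4 × 10⁻⁴)(-0.42) = 5.4 × 10⁻⁴ → stable
  191–259 m: −αΔT+βΔS = −(1.7 × 10⁻⁴)(-1.3)+(7.4 × 10⁻⁴)(+1.16) = 1.1 × 10⁻³ → stable
Every interval has Δρ > 0: the column is stably stratified throughout.

none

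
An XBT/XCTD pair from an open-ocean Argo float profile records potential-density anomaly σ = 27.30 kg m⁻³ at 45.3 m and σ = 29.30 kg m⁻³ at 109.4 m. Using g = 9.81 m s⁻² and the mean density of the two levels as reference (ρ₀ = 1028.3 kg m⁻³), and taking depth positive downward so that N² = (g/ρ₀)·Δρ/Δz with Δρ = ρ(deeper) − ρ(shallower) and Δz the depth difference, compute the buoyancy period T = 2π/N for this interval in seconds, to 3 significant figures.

364 s

Δρ = 1029.30 − 1027.30 = 2.00 kg m⁻³ over Δz = 109.4 − 45.3 = 64.1 m.
N² = (9.81/1028.3) × (2.00/64.1) = 2.9766 × 10⁻⁴ s⁻².
N = √(2.9766 × 10⁻⁴) = 0.017253 rad s⁻¹, so T = 2π/N = 364.18 s ≈ 364 s.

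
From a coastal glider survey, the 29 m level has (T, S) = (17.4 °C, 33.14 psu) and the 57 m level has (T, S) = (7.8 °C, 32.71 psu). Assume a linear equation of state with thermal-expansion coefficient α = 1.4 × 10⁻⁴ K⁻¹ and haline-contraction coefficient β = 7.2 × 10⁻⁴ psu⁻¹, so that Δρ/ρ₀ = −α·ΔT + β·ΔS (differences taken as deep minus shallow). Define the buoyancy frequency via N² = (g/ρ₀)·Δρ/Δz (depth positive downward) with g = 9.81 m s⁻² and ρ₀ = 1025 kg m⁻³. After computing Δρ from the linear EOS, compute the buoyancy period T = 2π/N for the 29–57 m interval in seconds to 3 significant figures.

330 s

ΔT = -9.6 K, ΔS = -0.43 psu (deep − shallow).
Δρ/ρ₀ = −αΔT + βΔS = 1.344 × 10⁻³ − 3.096 × 10⁻⁴ = 1.0344 × 10⁻³, so Δρ ≈ 1.060 kg m⁻³.
N² = (g/ρ₀)·Δρ/Δz = g·(Δρ/ρ₀)/Δz = 9.81 × 1.0344 × 10⁻³ / 28 = 3.6241 × 10⁻⁴ s⁻².
N = √(3.6241 × 10⁻⁴) = 0.019037 rad s⁻¹ → T = 2π/N = 330.05 s ≈ 330 s.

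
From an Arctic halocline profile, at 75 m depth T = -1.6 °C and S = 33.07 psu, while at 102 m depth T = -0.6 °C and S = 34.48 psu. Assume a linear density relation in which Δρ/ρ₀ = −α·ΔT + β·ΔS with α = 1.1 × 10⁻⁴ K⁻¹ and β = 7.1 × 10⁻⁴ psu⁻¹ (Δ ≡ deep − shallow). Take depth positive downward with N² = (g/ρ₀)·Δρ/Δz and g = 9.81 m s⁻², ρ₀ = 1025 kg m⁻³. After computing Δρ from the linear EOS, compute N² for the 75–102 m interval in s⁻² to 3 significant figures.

3.24 × 10⁻⁴ s⁻²

ΔT = +1.0 K, ΔS = +1.41 psu (deep − shallow).
Δρ/ρ₀ = −αΔT + βΔS = -1.10 × 10⁻⁴ + 1.0011 × 10⁻³ = 8.911 × 10⁻⁴, so Δρ ≈ 0.9134 kg m⁻³.
N² = (g/ρ₀)·Δρ/Δz = g·(Δρ/ρ₀)/Δz = 9.81 × 8.911 × 10⁻⁴ / 27 = 3.2377 × 10⁻⁴ s⁻² ≈ 3.24 × 10⁻⁴ s⁻².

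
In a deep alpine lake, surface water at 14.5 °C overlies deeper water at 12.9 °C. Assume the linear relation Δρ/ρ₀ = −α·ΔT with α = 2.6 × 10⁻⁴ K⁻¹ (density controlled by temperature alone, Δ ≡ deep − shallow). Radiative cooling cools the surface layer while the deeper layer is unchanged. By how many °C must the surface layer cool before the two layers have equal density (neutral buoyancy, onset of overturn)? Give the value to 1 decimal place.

1.6 °C

With temperature the only control, equal density requires T_surf′ = T_deep.
T_surf′ = 12.9 °C.
Cooling required: 14.5 − 12.9 = 1.6 °C.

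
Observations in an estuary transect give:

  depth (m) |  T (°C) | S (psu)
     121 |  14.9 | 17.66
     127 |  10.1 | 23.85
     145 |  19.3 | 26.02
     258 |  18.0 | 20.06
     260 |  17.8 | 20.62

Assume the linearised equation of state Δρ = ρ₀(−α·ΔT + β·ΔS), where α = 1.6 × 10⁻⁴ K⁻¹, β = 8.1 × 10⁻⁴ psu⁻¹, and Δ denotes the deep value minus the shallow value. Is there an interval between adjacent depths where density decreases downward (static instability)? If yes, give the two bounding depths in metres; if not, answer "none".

145–258 m

Evaluate Δρ/ρ₀ = −αΔT + βΔS across each adjacent pair:
  121–127 m: −αΔT+βΔS = −(1.6 × 10⁻⁴)(-4.8)+(8.1 × 10⁻⁴)(+6.19) = 5.8 × 10⁻³ → stable
  127–145 m: −αΔT+βΔS = −(1.6 × 10⁻⁴)(+9.2)+(8.1 × 10⁻⁴)(+2.17) = 2.9 × 10⁻⁴ → stable
  145–258 m: −αΔT+βΔS = −(1.6 × 10⁻⁴)(-1.3)+(8.1 × 10⁻⁴)(-5.96) = -4.6 × 10⁻³ → UNSTABLE
  258–260 m: −αΔT+βΔS = −(1.6 × 10⁻⁴)(-0.2)+(8.1 × 10⁻⁴)(+0.56) = 4.9 × 10⁻⁴ → stable
The 145–258 m interval has Δρ < 0: lighter water underlies denser water.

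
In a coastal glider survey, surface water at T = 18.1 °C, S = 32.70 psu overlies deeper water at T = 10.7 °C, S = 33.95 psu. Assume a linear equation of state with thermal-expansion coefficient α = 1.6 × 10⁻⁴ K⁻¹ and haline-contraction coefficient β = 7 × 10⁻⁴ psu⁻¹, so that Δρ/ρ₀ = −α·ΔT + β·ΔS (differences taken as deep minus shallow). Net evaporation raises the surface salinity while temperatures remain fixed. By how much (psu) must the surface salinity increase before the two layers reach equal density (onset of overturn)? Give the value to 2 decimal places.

Neutral buoyancy requires −α(T_deep − T_surf) + β(S_deep − S_surf′) = 0.
S_surf′ = S_deep − (α/β)·ΔT = 33.95 − (1.6 × 10⁻⁴/7 × 10⁻⁴)·(-7.4) = 35.6414 psu.
Increase required: 35.6414 − 32.70 = 2.9414 psu.

2.94 psu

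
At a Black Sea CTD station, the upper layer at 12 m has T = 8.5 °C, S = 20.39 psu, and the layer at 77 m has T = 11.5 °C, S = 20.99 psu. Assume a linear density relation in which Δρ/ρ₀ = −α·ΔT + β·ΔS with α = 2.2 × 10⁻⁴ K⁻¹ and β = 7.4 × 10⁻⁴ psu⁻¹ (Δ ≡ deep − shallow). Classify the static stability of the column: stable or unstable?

unstable

ΔT = 11.5 − 8.5 = +3.0 K and ΔS = 20.99 − 20.39 = +0.60 psu (deep − shallow).
−αΔT = -6.60 × 10⁻⁴; βΔS = 4.44 × 10⁻⁴; sum Δρ/ρ₀ = -2.16 × 10⁻⁴.
Δρ/ρ₀ < 0, so Δρ < 0: deeper water is lighter → statically unstable; the column would overturn.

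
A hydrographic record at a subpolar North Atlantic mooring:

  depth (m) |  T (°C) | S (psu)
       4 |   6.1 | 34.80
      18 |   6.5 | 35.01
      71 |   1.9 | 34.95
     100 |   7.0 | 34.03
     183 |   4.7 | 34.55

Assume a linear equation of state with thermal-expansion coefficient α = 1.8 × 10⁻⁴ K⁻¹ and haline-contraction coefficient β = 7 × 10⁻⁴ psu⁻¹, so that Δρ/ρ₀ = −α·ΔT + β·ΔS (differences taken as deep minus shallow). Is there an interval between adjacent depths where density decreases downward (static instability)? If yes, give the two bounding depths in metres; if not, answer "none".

71–100 m

Evaluate Δρ/ρ₀ = −αΔT + βΔS across each adjacent pair:
  4–18 m: −αΔT+βΔS = −(1.8 × 10⁻⁴)(+0.4)+(7 × 10⁻⁴)(+0.21) = 7.5 × 10⁻⁵ → stable
  18–71 m: −αΔT+βΔS = −(1.8 × 10⁻⁴)(-4.6)+(7 × 10⁻⁴)(-0.06) = 7.9 × 10⁻⁴ → stable
  71–100 m: −αΔT+βΔS = −(1.8 × 10⁻⁴)(+5.1)+(7 × 10⁻⁴)(-0.92) = -1.6 × 10⁻³ → UNSTABLE
  100–183 m: −αΔT+βΔS = −(1.8 × 10⁻⁴)(-2.3)+(7 × 10⁻⁴)(+0.52) = 7.8 × 10⁻⁴ → stable
The 71–100 m interval has Δρ < 0: lighter water underlies denser water.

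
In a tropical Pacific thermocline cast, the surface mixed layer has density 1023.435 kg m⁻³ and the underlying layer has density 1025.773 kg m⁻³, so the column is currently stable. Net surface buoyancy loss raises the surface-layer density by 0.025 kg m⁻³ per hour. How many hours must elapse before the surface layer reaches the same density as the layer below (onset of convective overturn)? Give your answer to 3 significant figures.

Density deficit of the surface layer: 1025.773 − 1023.435 = 2.338 kg m⁻³.
Required change = 2.338 / 0.025 = 93.5 hours.

93.5 hours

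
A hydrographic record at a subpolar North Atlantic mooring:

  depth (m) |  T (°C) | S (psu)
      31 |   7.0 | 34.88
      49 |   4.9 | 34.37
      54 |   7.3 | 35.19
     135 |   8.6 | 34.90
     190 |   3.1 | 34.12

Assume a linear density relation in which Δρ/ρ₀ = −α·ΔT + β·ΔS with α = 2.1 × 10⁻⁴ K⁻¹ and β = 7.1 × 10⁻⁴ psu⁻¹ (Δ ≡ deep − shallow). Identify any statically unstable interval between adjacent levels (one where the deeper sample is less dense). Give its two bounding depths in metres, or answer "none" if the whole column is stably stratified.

54–135 m

Evaluate Δρ/ρ₀ = −αΔT + βΔS across each adjacent pair:
  31–49 m: −αΔT+βΔS = −(2.1 × 10⁻⁴)(-2.1)+(7.1 × 10⁻⁴)(-0.51) = 7.9 × 10⁻⁵ → stable
  49–54 m: −αΔT+βΔS = −(2.1 × 10⁻⁴)(+2.4)+(7.1 × 10⁻⁴)(+0.82) = 7.8 × 10⁻⁵ → stable
  54–135 m: −αΔT+βΔS = −(2.1 × 10⁻⁴)(+1.3)+(7.1 × 10⁻⁴)(-0.29) = -4.8 × 10⁻⁴ → UNSTABLE
  135–190 m: −αΔT+βΔS = −(2.1 × 10⁻⁴)(-5.5)+(7.1 × 10⁻⁴)(-0.78) = 6.0 × 10⁻⁴ → stable
The 54–135 m interval has Δρ < 0: lighter water underlies denser water.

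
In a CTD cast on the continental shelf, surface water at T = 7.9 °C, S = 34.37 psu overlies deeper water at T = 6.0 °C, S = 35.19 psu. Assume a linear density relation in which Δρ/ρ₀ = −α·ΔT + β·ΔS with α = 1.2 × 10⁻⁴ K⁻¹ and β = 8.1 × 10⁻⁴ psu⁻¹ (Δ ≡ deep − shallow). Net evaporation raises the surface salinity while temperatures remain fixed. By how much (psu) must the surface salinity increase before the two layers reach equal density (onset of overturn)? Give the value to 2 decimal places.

Neutral buoyancy requires −α(T_deep − T_surf) + β(S_deep − S_surf′) = 0.
S_surf′ = S_deep − (α/β)·ΔT = 35.19 − (1.2 × 10⁻⁴/8.1 × 10⁻⁴)·(-1.9) = 35.4715 psu.
Increase required: 35.4715 − 34.37 = 1.1015 psu.

1.10 psu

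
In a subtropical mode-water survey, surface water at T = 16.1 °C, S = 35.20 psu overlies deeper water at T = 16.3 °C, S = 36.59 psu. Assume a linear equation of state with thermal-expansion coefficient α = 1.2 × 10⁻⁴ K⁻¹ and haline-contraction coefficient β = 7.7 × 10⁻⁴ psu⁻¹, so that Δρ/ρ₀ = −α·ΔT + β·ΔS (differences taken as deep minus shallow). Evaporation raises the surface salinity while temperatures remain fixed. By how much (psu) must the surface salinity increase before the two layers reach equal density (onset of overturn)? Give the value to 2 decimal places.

1.36 psu

Neutral buoyancy requires −α(T_deep − T_surf) + β(S_deep − S_surf′) = 0.
S_surf′ = S_deep − (α/β)·ΔT = 36.59 − (1.2 × 10⁻⁴/7.7 × 10⁻⁴)·(+0.2) = 36.5588 psu.
Increase required: 36.5588 − 35.20 = 1.3588 psu.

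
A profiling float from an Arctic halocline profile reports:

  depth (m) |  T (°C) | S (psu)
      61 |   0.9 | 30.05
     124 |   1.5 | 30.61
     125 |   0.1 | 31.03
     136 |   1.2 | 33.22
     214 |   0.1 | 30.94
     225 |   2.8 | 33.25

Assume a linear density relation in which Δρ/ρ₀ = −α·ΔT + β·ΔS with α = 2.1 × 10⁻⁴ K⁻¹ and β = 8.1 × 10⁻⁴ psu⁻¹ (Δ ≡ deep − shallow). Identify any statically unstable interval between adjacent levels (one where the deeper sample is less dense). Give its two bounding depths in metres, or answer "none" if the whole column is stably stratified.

136–214 m

Evaluate Δρ/ρ₀ = −αΔT + βΔS across each adjacent pair:
  61–124 m: −αΔT+βΔS = −(2.1 × 10⁻⁴)(+0.6)+(8.1 × 10⁻⁴)(+0.56) = 3.3 × 10⁻⁴ → stable
  124–125 m: −αΔT+βΔS = −(2.1 × 10⁻⁴)(-1.4)+(8.1 × 10⁻⁴)(+0.42) = 6.3 × 10⁻⁴ → stable
  125–136 m: −αΔT+βΔS = −(2.1 × 10⁻⁴)(+1.1)+(8.1 × 10⁻⁴)(+2.19) = 1.5 × 10⁻³ → stable
  136–214 m: −αΔT+βΔS = −(2.1 × 10⁻⁴)(-1.1)+(8.1 × 10⁻⁴)(-2.28) = -1.6 × 10⁻³ → UNSTABLE
  214–225 m: −αΔT+βΔS = −(2.1 × 10⁻⁴)(+2.7)+(8.1 × 10⁻⁴)(+2.31) = 1.3 × 10⁻³ → stable
The 136–214 m interval has Δρ < 0: lighter water underlies denser water.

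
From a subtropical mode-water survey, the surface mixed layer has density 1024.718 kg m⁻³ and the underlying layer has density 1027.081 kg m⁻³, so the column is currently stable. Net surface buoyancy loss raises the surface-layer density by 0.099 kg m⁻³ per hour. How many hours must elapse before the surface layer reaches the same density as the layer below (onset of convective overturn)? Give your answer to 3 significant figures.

23.9 hours

Density deficit of the surface layer: 1027.081 − 1024.718 = 2.363 kg m⁻³.
Required change = 2.363 / 0.099 = 23.9 hours.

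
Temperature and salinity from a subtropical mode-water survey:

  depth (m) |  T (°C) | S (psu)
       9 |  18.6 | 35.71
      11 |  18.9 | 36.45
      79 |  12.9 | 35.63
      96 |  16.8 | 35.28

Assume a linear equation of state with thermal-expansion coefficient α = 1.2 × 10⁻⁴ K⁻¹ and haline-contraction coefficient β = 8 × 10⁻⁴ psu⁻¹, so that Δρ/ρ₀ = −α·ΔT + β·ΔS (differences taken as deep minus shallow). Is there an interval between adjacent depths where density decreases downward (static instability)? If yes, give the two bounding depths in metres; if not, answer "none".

Evaluate Δρ/ρ₀ = −αΔT + βΔS across each adjacent pair:
  9–11 m: −αΔT+βΔS = −(1.2 × 10⁻⁴)(+0.3)+(8 × 10⁻⁴)(+0.74) = 5.6 × 10⁻⁴ → stable
  11–79 m: −αΔT+βΔS = −(1.2 × 10⁻⁴)(-6.0)+(8 × 10⁻⁴)(-0.82) = 6.4 × 10⁻⁵ → stable
  79–96 m: −αΔT+βΔS = −(1.2 × 10⁻⁴)(+3.9)+(8 × 10⁻⁴)(-0.35) = -7.5 × 10⁻⁴ → UNSTABLE
The 79–96 m interval has Δρ < 0: lighter water underlies denser water.

79–96 m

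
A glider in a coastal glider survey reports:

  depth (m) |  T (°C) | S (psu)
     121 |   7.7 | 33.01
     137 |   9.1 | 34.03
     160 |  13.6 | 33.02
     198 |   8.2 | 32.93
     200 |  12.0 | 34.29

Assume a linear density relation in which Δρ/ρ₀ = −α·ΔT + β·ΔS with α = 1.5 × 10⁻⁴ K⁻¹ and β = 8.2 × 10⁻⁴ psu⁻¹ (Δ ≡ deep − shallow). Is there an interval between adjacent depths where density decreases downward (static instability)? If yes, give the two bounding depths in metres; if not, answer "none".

137–160 m

Evaluate Δρ/ρ₀ = −αΔT + βΔS across each adjacent pair:
  121–137 m: −αΔT+βΔS = −(1.5 × 10⁻⁴)(+1.4)+(8.2 × 10⁻⁴)(+1.02) = 6.3 × 10⁻⁴ → stable
  137–160 m: −αΔT+βΔS = −(1.5 × 10⁻⁴)(+4.5)+(8.2 × 10⁻⁴)(-1.01) = -1.5 × 10⁻³ → UNSTABLE
  160–198 m: −αΔT+βΔS = −(1.5 × 10⁻⁴)(-5.4)+(8.2 × 10⁻⁴)(-0.09) = 7.4 × 10⁻⁴ → stable
  198–200 m: −αΔT+βΔS = −(1.5 × 10⁻⁴)(+3.8)+(8.2 × 10⁻⁴)(+1.36) = 5.5 × 10⁻⁴ → stable
The 137–160 m interval has Δρ < 0: lighter water underlies denser water.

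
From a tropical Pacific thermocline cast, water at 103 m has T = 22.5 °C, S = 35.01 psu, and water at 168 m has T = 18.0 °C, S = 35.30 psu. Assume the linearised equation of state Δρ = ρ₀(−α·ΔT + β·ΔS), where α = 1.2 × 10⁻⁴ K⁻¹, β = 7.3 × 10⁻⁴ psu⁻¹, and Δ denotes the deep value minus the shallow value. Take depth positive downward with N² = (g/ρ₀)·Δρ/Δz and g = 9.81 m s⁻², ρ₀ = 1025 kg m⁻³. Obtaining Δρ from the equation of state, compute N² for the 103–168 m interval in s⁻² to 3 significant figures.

1.13 × 10⁻⁴ s⁻²

ΔT = -4.5 K, ΔS = +0.29 psu (deep − shallow).
Δρ/ρ₀ = −αΔT + βΔS = 5.40 × 10⁻⁴ + 2.117 × 10⁻⁴ = 7.517 × 10⁻⁴, so Δρ ≈ 0.7705 kg m⁻³.
N² = (g/ρ₀)·Δρ/Δz = g·(Δρ/ρ₀)/Δz = 9.81 × 7.517 × 10⁻⁴ / 65 = 1.1345 × 10⁻⁴ s⁻² ≈ 1.13 × 10⁻⁴ s⁻².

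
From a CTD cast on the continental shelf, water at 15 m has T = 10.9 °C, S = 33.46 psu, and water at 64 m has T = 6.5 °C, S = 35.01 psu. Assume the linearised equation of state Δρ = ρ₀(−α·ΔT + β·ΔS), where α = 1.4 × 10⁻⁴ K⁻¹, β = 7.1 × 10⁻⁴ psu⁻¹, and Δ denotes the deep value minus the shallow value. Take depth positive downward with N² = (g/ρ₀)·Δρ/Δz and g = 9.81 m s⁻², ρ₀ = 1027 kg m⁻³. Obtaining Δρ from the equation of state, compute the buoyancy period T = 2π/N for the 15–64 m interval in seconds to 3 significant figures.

ΔT = -4.4 K, ΔS = +1.55 psu (deep − shallow).
Δρ/ρ₀ = −αΔT + βΔS = 6.16 × 10⁻⁴ + 1.1005 × 10⁻³ = 1.7165 × 10⁻³, so Δρ ≈ 1.763 kg m⁻³.
N² = (g/ρ₀)·Δρ/Δz = g·(Δρ/ρ₀)/Δz = 9.81 × 1.7165 × 10⁻³ / 49 = 3.4365 × 10⁻⁴ s⁻².
N = √(3.4365 × 10⁻⁴) = 0.018538 rad s⁻¹ → T = 2π/N = 338.94 s ≈ 339 s.

339 s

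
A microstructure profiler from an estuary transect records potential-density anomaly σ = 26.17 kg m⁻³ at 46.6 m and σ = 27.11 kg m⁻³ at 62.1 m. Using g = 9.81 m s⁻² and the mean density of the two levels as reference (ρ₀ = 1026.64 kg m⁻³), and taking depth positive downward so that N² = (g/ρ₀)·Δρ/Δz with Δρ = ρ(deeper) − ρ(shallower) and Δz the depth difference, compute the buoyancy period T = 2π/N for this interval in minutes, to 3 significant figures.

4.35 min

Δρ = 1027.11 − 1026.17 = 0.94 kg m⁻³ over Δz = 62.1 − 46.6 = 15.5 m.
N² = (9.81/1026.64) × (0.94/15.5) = 5.7949 × 10⁻⁴ s⁻².
N = √(5.7949 × 10⁻⁴) = 0.024073 rad s⁻¹, so T = 2π/N = 261.01 s = 4.3502 min ≈ 4.35 min.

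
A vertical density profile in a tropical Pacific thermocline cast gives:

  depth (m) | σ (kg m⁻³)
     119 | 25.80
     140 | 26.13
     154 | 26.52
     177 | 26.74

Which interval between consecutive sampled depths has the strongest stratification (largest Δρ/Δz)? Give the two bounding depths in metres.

Compute the density gradient over each adjacent pair:
  119–140 m: Δρ/Δz = 0.33/21 = 0.016 kg m⁻⁴
  140–154 m: Δρ/Δz = 0.39/14 = 0.028 kg m⁻⁴
  154–177 m: Δρ/Δz = 0.22/23 = 9.6 × 10⁻³ kg m⁻⁴
The largest gradient is in the 140–154 m interval — the pycnocline.

140–154 m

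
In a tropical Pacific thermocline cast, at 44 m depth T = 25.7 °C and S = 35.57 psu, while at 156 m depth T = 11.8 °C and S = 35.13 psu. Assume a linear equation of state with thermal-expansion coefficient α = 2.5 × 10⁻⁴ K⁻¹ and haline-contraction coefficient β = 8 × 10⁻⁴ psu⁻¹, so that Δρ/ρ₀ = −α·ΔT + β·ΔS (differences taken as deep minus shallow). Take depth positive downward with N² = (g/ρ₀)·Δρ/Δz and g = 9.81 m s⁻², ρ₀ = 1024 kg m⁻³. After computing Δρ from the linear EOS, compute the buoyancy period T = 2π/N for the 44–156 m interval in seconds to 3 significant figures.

ΔT = -13.9 K, ΔS = -0.44 psu (deep − shallow).
Δρ/ρ₀ = −αΔT + βΔS = 3.475 × 10⁻³ − 3.52 × 10⁻⁴ = 3.123 × 10⁻³, so Δρ ≈ 3.198 kg m⁻³.
N² = (g/ρ₀)·Δρ/Δz = g·(Δρ/ρ₀)/Δz = 9.81 × 3.123 × 10⁻³ / 112 = 2.7354 × 10⁻⁴ s⁻².
N = √(2.7354 × 10⁻⁴) = 0.016539 rad s⁻¹ → T = 2π/N = 379.90 s ≈ 380 s.

380 s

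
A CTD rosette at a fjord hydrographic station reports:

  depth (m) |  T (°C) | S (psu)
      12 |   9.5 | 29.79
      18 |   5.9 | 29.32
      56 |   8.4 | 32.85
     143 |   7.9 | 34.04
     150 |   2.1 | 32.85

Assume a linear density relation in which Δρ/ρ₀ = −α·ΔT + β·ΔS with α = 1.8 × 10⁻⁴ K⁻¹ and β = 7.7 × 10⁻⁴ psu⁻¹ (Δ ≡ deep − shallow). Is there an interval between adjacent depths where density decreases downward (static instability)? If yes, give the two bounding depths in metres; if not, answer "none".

none

Evaluate Δρ/ρ₀ = −αΔT + βΔS across each adjacent pair:
  12–18 m: −αΔT+βΔS = −(1.8 × 10⁻⁴)(-3.6)+(7.7 × 10⁻⁴)(-0.47) = 2.9 × 10⁻⁴ → stable
  18–56 m: −αΔT+βΔS = −(1.8 × 10⁻⁴)(+2.5)+(7.7 × 10⁻⁴)(+3.53) = 2.3 × 10⁻³ → stable
  56–143 m: −αΔT+βΔS = −(1.8 × 10⁻⁴)(-0.5)+(7.7 × 10⁻⁴)(+1.19) = 1.0 × 10⁻³ → stable
  143–150 m: −αΔT+βΔS = −(1.8 × 10⁻⁴)(-5.8)+(7.7 × 10⁻⁴)(-1.19) = 1.3 × 10⁻⁴ → stable
Every interval has Δρ > 0: the column is stably stratified throughout.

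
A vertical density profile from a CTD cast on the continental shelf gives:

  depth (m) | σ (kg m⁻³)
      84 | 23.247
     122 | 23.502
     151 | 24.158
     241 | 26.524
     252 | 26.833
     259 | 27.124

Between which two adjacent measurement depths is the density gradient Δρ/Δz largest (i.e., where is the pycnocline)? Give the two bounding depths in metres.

252–259 m

Compute the density gradient over each adjacent pair:
  84–122 m: Δρ/Δz = 0.255/38 = 6.7 × 10⁻³ kg m⁻⁴
  122–151 m: Δρ/Δz = 0.656/29 = 0.023 kg m⁻⁴
  151–241 m: Δρ/Δz = 2.366/90 = 0.026 kg m⁻⁴
  241–252 m: Δρ/Δz = 0.309/11 = 0.028 kg m⁻⁴
  252–259 m: Δρ/Δz = 0.291/7 = 0.042 kg m⁻⁴
The largest gradient is in the 252–259 m interval — the pycnocline.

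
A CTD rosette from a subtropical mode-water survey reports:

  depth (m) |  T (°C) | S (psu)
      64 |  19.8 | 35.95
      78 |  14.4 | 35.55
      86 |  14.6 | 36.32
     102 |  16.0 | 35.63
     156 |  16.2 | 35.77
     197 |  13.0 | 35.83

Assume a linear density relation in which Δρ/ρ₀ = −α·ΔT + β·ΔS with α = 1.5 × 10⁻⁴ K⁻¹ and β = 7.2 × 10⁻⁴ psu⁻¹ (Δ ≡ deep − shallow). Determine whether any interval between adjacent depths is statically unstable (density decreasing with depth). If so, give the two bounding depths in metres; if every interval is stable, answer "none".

Evaluate Δρ/ρ₀ = −αΔT + βΔS across each adjacent pair:
  64–78 m: −αΔT+βΔS = −(1.5 × 10⁻⁴)(-5.4)+(7.2 × 10⁻⁴)(-0.40) = 5.2 × 10⁻⁴ → stable
  78–86 m: −αΔT+βΔS = −(1.5 × 10⁻⁴)(+0.2)+(7.2 × 10⁻⁴)(+0.77) = 5.2 × 10⁻⁴ → stable
  86–102 m: −αΔT+βΔS = −(1.5 × 10⁻⁴)(+1.4)+(7.2 × 10⁻⁴)(-0.69) = -7.1 × 10⁻⁴ → UNSTABLE
  102–156 m: −αΔT+βΔS = −(1.5 × 10⁻⁴)(+0.2)+(7.2 × 10⁻⁴)(+0.14) = 7.1 × 10⁻⁵ → stable
  156–197 m: −αΔT+βΔS = −(1.5 × 10⁻⁴)(-3.2)+(7.2 × 10⁻⁴)(+0.06) = 5.2 × 10⁻⁴ → stable
The 86–102 m interval has Δρ < 0: lighter water underlies denser water.

86–102 m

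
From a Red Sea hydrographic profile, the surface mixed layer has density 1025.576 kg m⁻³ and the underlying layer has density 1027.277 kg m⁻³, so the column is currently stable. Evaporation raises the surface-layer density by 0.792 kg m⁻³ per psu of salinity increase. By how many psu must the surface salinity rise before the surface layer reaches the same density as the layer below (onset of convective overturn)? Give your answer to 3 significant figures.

Density deficit of the surface layer: 1027.277 − 1025.576 = 1.701 kg m⁻³.
Required change = 1.701 / 0.792 = 2.15 psu.

2.15 psu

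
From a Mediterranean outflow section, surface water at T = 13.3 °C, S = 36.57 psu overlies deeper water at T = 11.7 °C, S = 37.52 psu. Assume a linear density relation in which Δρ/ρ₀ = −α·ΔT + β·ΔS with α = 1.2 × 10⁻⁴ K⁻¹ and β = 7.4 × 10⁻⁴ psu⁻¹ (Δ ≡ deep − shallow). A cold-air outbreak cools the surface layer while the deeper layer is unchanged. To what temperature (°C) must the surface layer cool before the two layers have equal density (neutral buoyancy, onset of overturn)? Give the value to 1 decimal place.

Neutral buoyancy requires Δρ = 0, i.e. −α(T_deep − T_surf′) + β(S_deep − S_surf) = 0.
T_surf′ = T_deep − (β/α)·ΔS = 11.7 − (7.4 × 10⁻⁴/1.2 × 10⁻⁴)·(+0.95) = 5.842 °C.
Cooling required: 13.3 − (5.842) = 7.458 °C.

5.8 °C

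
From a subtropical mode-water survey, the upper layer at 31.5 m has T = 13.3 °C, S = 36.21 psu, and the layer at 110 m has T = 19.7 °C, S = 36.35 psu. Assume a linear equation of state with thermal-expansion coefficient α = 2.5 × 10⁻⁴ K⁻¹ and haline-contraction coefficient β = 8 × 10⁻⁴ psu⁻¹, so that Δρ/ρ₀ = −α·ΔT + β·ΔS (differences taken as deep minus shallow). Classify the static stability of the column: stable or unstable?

unstable

ΔT = 19.7 − 13.3 = +6.4 K and ΔS = 36.35 − 36.21 = +0.14 psu (deep − shallow).
−αΔT = -1.60 × 10⁻³; βΔS = 1.12 × 10⁻⁴; sum Δρ/ρ₀ = -1.488 × 10⁻³.
Δρ/ρ₀ < 0, so Δρ < 0: deeper water is lighter → statically unstable; the column would overturn.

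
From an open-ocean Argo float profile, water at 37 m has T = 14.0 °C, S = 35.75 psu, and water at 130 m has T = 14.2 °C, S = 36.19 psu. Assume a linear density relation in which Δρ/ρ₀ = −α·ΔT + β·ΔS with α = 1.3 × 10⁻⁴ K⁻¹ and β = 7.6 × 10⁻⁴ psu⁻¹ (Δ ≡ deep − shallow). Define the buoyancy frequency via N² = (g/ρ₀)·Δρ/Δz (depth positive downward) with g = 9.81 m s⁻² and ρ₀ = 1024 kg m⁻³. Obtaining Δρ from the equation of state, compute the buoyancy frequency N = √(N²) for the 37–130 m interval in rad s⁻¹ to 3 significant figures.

ΔT = +0.2 K, ΔS = +0.44 psu (deep − shallow).
Δρ/ρ₀ = −αΔT + βΔS = -2.60 × 10⁻⁵ + 3.344 × 10⁻⁴ = 3.084 × 10⁻⁴, so Δρ ≈ 0.3158 kg m⁻³.
N² = (g/ρ₀)·Δρ/Δz = g·(Δρ/ρ₀)/Δz = 9.81 × 3.084 × 10⁻⁴ / 93 = 3.2531 × 10⁻⁵ s⁻².
N = √(3.2531 × 10⁻⁵) = 5.7036 × 10⁻³ rad s⁻¹ ≈ 5.70 × 10⁻³ rad s⁻¹.

5.70 × 10⁻³ rad s⁻¹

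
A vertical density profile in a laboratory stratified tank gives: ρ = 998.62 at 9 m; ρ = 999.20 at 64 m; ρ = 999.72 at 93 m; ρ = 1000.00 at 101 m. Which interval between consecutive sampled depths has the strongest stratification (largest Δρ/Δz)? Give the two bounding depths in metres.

Compute the density gradient over each adjacent pair:
  9–64 m: Δρ/Δz = 0.58/55 = 0.011 kg m⁻⁴
  64–93 m: Δρ/Δz = 0.52/29 = 0.018 kg m⁻⁴
  93–101 m: Δρ/Δz = 0.28/8 = 0.035 kg m⁻⁴
The largest gradient is in the 93–101 m interval — the pycnocline.

93–101 m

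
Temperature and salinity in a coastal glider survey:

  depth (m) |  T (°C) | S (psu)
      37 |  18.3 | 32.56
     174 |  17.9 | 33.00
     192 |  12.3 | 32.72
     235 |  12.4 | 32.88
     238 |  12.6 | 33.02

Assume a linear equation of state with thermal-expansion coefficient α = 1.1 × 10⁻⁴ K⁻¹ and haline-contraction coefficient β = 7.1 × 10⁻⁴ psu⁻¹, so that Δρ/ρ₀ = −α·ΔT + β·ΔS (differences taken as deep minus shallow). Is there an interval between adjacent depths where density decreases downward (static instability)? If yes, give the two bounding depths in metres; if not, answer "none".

Evaluate Δρ/ρ₀ = −αΔT + βΔS across each adjacent pair:
  37–174 m: −αΔT+βΔS = −(1.1 × 10⁻⁴)(-0.4)+(7.1 × 10⁻⁴)(+0.44) = 3.6 × 10⁻⁴ → stable
  174–192 m: −αΔT+βΔS = −(1.1 × 10⁻⁴)(-5.6)+(7.1 × 10⁻⁴)(-0.28) = 4.2 × 10⁻⁴ → stable
  192–235 m: −αΔT+βΔS = −(1.1 × 10⁻⁴)(+0.1)+(7.1 × 10⁻⁴)(+0.16) = 1.0 × 10⁻⁴ → stable
  235–238 m: −αΔT+βΔS = −(1.1 × 10⁻⁴)(+0.2)+(7.1 × 10⁻⁴)(+0.14) = 7.7 × 10⁻⁵ → stable
Every interval has Δρ > 0: the column is stably stratified throughout.

none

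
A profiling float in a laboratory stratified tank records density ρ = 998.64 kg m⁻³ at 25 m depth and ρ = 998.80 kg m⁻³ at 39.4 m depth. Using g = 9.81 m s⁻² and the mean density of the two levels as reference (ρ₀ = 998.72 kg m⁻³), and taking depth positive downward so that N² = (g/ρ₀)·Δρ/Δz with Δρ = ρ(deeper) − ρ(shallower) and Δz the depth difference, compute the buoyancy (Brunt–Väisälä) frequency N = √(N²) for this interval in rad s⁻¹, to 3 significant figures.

Δρ = 998.80 − 998.64 = 0.16 kg m⁻³ over Δz = 39.4 − 25 = 14.4 m.
N² = (9.81/998.72) × (0.16/14.4) = 1.0914 × 10⁻⁴ s⁻².
N = √(1.0914 × 10⁻⁴) = 0.010447 rad s⁻¹ ≈ 0.0104 rad s⁻¹.

0.0104 rad s⁻¹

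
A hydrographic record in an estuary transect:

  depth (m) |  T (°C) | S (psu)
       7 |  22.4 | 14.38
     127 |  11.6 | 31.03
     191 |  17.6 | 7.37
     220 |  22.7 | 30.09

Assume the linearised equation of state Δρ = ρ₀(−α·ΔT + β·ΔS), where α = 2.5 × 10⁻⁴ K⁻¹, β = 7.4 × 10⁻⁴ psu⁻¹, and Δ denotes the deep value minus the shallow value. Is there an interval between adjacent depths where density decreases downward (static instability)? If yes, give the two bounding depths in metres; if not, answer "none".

127–191 m

Evaluate Δρ/ρ₀ = −αΔT + βΔS across each adjacent pair:
  7–127 m: −αΔT+βΔS = −(2.5 × 10⁻⁴)(-10.8)+(7.4 × 10⁻⁴)(+16.65) = 0.015 → stable
  127–191 m: −αΔT+βΔS = −(2.5 × 10⁻⁴)(+6.0)+(7.4 × 10⁻⁴)(-23.66) = -0.019 → UNSTABLE
  191–220 m: −αΔT+βΔS = −(2.5 × 10⁻⁴)(+5.1)+(7.4 × 10⁻⁴)(+22.72) = 0.016 → stable
The 127–191 m interval has Δρ < 0: lighter water underlies denser water.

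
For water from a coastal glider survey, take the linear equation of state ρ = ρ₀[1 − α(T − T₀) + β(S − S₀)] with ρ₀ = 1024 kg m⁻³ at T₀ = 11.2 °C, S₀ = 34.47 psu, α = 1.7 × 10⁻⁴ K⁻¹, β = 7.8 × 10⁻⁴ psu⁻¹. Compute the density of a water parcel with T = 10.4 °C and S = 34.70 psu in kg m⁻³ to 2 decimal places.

1024.32 kg m⁻³

T − T₀ = -0.8 K, S − S₀ = +0.23 psu.
Bracket = 1 − α·(-0.8) + β·(+0.23) = 1 + (3.154 × 10⁻⁴) = 1.0003154.
ρ = 1024 × 1.0003154 = 1024.32 kg m⁻³.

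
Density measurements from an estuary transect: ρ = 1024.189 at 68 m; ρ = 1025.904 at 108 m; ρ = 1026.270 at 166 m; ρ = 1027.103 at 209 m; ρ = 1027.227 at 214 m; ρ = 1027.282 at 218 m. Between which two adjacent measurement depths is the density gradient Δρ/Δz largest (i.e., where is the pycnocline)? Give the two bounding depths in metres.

Compute the density gradient over each adjacent pair:
  68–108 m: Δρ/Δz = 1.715/40 = 0.043 kg m⁻⁴
  108–166 m: Δρ/Δz = 0.366/58 = 6.3 × 10⁻³ kg m⁻⁴
  166–209 m: Δρ/Δz = 0.833/43 = 0.019 kg m⁻⁴
  209–214 m: Δρ/Δz = 0.124/5 = 0.025 kg m⁻⁴
  214–218 m: Δρ/Δz = 0.055/4 = 0.014 kg m⁻⁴
The largest gradient is in the 68–108 m interval — the pycnocline.

68–108 m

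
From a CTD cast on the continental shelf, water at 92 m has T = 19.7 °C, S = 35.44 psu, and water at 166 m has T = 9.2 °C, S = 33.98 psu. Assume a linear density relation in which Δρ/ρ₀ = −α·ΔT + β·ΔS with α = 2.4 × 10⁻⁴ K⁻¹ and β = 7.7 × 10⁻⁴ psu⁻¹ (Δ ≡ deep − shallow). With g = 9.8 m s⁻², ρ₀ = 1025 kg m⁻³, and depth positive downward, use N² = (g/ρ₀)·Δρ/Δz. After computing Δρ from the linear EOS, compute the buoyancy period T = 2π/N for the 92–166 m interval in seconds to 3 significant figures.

462 s

ΔT = -10.5 K, ΔS = -1.46 psu (deep − shallow).
Δρ/ρ₀ = −αΔT + βΔS = 2.52 × 10⁻³ − 1.1242 × 10⁻³ = 1.3958 × 10⁻³, so Δρ ≈ 1.431 kg m⁻³.
N² = (g/ρ₀)·Δρ/Δz = g·(Δρ/ρ₀)/Δz = 9.8 × 1.3958 × 10⁻³ / 74 = 1.8485 × 10⁻⁴ s⁻².
N = √(1.8485 × 10⁻⁴) = 0.013596 rad s⁻¹ → T = 2π/N = 462.13 s ≈ 462 s.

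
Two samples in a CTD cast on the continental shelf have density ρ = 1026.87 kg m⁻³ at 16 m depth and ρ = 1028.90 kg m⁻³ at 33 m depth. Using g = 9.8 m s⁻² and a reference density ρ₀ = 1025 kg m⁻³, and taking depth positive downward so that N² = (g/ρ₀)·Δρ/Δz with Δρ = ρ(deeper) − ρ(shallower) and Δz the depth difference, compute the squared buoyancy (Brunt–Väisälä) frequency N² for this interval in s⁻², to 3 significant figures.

Δρ = 1028.90 − 1026.87 = 2.03 kg m⁻³ over Δz = 33 − 16 = 17 m.
N² = (9.8/1025) × (2.03/17) = 1.1417 × 10⁻³ s⁻² ≈ 1.14 × 10⁻³ s⁻².
N² > 0, so the interval is statically stable.

1.14 × 10⁻³ s⁻²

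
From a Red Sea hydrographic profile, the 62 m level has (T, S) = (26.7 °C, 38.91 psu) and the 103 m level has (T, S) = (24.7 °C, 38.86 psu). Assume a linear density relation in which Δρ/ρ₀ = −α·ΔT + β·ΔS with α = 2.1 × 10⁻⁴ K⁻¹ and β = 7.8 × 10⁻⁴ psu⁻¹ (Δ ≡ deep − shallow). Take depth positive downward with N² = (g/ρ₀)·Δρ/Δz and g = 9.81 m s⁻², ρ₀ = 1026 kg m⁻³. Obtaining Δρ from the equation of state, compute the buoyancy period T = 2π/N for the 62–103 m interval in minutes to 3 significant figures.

11.0 min

ΔT = -2.0 K, ΔS = -0.05 psu (deep − shallow).
Δρ/ρ₀ = −αΔT + βΔS = 4.20 × 10⁻⁴ − 3.90 × 10⁻⁵ = 3.81 × 10⁻⁴, so Δρ ≈ 0.3909 kg m⁻³.
N² = (g/ρ₀)·Δρ/Δz = g·(Δρ/ρ₀)/Δz = 9.81 × 3.81 × 10⁻⁴ / 41 = 9.1161 × 10⁻⁵ s⁻².
N = √(9.1161 × 10⁻⁵) = 9.5478 × 10⁻³ rad s⁻¹ → T = 2π/N = 658.08 s = 10.968 min ≈ 11.0 min.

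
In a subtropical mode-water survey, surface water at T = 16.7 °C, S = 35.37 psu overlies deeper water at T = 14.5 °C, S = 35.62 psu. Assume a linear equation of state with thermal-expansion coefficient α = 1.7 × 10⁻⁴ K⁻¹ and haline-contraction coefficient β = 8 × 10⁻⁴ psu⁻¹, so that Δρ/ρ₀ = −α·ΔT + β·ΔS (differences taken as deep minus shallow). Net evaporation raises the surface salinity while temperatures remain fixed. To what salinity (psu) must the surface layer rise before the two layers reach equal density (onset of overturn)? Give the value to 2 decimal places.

Neutral buoyancy requires −α(T_deep − T_surf) + β(S_deep − S_surf′) = 0.
S_surf′ = S_deep − (α/β)·ΔT = 35.62 − (1.7 × 10⁻⁴/8 × 10⁻⁴)·(-2.2) = 36.0875 psu.
Increase required: 36.0875 − 35.37 = 0.7175 psu.

36.09 psu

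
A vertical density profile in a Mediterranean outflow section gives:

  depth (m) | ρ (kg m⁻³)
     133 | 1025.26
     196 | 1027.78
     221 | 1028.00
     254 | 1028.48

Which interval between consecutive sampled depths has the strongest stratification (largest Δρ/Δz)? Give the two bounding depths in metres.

Compute the density gradient over each adjacent pair:
  133–196 m: Δρ/Δz = 2.52/63 = 0.040 kg m⁻⁴
  196–221 m: Δρ/Δz = 0.22/25 = 8.8 × 10⁻³ kg m⁻⁴
  221–254 m: Δρ/Δz = 0.48/33 = 0.015 kg m⁻⁴
The largest gradient is in the 133–196 m interval — the pycnocline.

133–196 m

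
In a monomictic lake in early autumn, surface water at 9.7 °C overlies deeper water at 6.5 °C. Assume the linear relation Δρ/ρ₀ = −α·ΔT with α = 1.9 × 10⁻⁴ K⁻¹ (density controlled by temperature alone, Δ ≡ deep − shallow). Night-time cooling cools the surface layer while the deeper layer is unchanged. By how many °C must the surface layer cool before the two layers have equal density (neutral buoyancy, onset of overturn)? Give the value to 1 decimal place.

3.2 °C

With temperature the only control, equal density requires T_surf′ = T_deep.
T_surf′ = 6.5 °C.
Cooling required: 9.7 − 6.5 = 3.2 °C.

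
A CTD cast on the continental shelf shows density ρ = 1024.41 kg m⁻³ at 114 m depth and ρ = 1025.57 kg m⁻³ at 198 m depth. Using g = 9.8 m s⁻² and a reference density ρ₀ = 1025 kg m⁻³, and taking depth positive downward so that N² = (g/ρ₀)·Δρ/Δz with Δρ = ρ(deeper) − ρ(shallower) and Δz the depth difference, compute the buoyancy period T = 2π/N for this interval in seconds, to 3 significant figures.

Δρ = 1025.57 − 1024.41 = 1.16 kg m⁻³ over Δz = 198 − 114 = 84 m.
N² = (9.8/1025) × (1.16/84) = 1.3203 × 10⁻⁴ s⁻².
N = √(1.3203 × 10⁻⁴) = 0.011490 rad s⁻¹, so T = 2π/N = 546.84 s ≈ 547 s.

547 s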